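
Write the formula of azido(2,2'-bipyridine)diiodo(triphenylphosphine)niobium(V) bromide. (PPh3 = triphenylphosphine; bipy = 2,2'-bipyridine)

[Nb(bipy)I2(N3)(PPh3)]Br2

Ligands: 2 iodo (I, -1), 1 triphenylphosphine (PPh3, neutral), 1 azido (N3, -1), 1 2,2'-bipyridine (bipy, neutral). Ligand charge sum = -3.
With Nb in oxidation state +5, the complex ion is [Nb...]^2+.
Charge balance with bromide (-1) requires 1 complex ion per 2 bromide.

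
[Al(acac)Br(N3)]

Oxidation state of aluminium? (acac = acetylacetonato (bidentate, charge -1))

+3

No counter-ion: the bracketed complex is neutral.
Ligand charges: 1×Br = -1; 1×N3 = -1; 1×acac = -1; sum -3.
Al + (-3) = 0 ⇒ Al is +3.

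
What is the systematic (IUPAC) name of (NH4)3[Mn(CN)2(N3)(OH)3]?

ammonium azidodicyanotrihydroxomanganate(III)

The 3 ammonium counter-ions carry a total charge of +3, so each complex ion is 3−.
Ligand charges: 2×cyano (-1 each), 3×hydroxo (-1 each), 1×azido (-1 each); total -6. So Mn + (-6) = 3−, giving Mn = +3.
The complex ion is anionic, so manganese takes the -ate form manganate(III).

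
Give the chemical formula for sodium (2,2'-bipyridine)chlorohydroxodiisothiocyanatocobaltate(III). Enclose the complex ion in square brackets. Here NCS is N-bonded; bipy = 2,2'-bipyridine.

Na[Co(bipy)Cl(NCS)2(OH)]

Ligands: 2 isothiocyanato (NCS, -1), 1 hydroxo (OH, -1), 1 chloro (Cl, -1), 1 2,2'-bipyridine (bipy, neutral). Ligand charge sum = -4.
With Co in oxidation state +3, the complex ion is [Co...]^1−.
Charge balance with sodium (+1) requires 1 complex ion per 1 sodium.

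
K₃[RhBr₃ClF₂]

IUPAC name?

potassium tribromochlorodifluororhodate(III)

The 3 potassium counter-ions carry a total charge of +3, so each complex ion is 3−.
Ligand charges: 3×bromo (-1 each), 2×fluoro (-1 each), 1×chloro (-1 each); total -6. So Rh + (-6) = 3−, giving Rh = +3.
Ligands are named alphabetically: bromo before chloro before fluoro.
The complex ion is anionic, so rhodium takes the -ate form rhodate(III).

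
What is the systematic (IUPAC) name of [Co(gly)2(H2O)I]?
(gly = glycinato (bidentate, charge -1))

aquabis(glycinato)iodocobalt(III)

There is no counter-ion, so the complex is neutral overall.
Ligand charges: 1×aqua (neutral), 2×glycinato (-1 each), 1×iodo (-1 each); total -3. So Co + (-3) = 0, giving Co = +3.
Ligands are named alphabetically: aqua before glycinato before iodo.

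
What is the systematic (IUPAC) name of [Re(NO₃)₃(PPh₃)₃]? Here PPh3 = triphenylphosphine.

trinitratotris(triphenylphosphine)rhenium(III)

There is no counter-ion, so the complex is neutral overall.
Ligand charges: 3×triphenylphosphine (neutral), 3×nitrato (-1 each); total -3. So Re + (-3) = 0, giving Re = +3.
Ligands are named alphabetically: nitrato before triphenylphosphine.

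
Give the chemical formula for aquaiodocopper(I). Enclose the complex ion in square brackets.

Ligands: 1 iodo (I, -1), 1 aqua (H2O, neutral). Ligand charge sum = -1.
With Cu in oxidation state +1, the complex ion is [Cu...].

[Cu(H2O)I]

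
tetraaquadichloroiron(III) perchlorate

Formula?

Ligands: 4 aqua (H2O, neutral), 2 chloro (Cl, -1). Ligand charge sum = -2.
With Fe in oxidation state +3, the complex ion is [Fe...]^1+.
Charge balance with perchlorate (-1) requires 1 complex ion per 1 perchlorate.

[FeCl2(H2O)4]ClO4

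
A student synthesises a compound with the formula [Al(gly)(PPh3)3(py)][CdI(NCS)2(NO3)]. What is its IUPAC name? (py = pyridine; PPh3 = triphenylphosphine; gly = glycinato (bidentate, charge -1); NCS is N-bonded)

(glycinato)(pyridine)tris(triphenylphosphine)aluminium(III) iododiisothiocyanatonitratocadmate(II)

Both ions are complex: the cation is named first with the plain metal name, the anion second with the -ate form; each ion's ligands are alphabetised independently.
Cadmium is always +2 in its complexes; the anion's ligand charges sum to -4, so the complex anion is 2−.
A 1:1 salt means the cation carries the equal and opposite charge, 2+.
Cation: ligand charges sum to -1; for the ion to be 2+, Al = +3.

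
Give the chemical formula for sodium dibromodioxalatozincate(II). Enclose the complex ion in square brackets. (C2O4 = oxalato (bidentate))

Na4[ZnBr2(C2O4)2]

Ligands: 2 bromo (Br, -1), 2 oxalato (C2O4, -2). Ligand charge sum = -6.
With Zn in oxidation state +2, the complex ion is [Zn...]^4−.
Charge balance with sodium (+1) requires 1 complex ion per 4 sodium.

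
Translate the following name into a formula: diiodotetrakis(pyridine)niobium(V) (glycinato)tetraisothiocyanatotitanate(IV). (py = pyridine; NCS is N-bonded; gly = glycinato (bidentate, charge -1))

[NbI2(py)4][Ti(gly)(NCS)4]3

Cation [Nb…]: ligand charges -2, Nb(V) ⇒ ion charge 3+.
Anion [Ti…]: ligand charges -5, Ti(IV) ⇒ ion charge 1−.
One 3+ cation requires 3 of the 1− anion.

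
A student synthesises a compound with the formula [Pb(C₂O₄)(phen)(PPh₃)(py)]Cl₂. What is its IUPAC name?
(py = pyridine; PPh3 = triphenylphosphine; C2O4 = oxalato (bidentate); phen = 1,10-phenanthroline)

oxalato(1,10-phenanthroline)(pyridine)(triphenylphosphine)lead(IV) chloride

The 2 chloride counter-ions carry a total charge of -2, so each complex ion is 2+.
Ligand charges: 1×pyridine (neutral), 1×triphenylphosphine (neutral), 1×oxalato (-2 each), 1×1,10-phenanthroline (neutral); total -2. So Pb + (-2) = 2+, giving Pb = +4.
Ligands are named alphabetically: oxalato before phenanthroline before pyridine before triphenylphosphine.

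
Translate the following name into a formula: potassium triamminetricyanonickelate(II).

Ligands: 3 ammine (NH3, neutral), 3 cyano (CN, -1). Ligand charge sum = -3.
Charge balance with potassium (+1) requires 1 complex ion per 1 potassium.

K[Ni(CN)3(NH3)3]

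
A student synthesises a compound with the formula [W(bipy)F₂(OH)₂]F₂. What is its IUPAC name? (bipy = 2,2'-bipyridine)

The 2 fluoride counter-ions carry a total charge of -2, so each complex ion is 2+.
Ligand charges: 2×fluoro (-1 each), 1×2,2'-bipyridine (neutral), 2×hydroxo (-1 each); total -4. So W + (-4) = 2+, giving W = +6.
Ligands are named alphabetically: bipyridine before fluoro before hydroxo.

(2,2'-bipyridine)difluorodihydroxotungsten(VI) fluoride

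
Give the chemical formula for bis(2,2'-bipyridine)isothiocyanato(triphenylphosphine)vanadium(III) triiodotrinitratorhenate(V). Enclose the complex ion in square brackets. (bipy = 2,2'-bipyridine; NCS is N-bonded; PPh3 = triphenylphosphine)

Cation [V…]: ligand charges -1, V(III) ⇒ ion charge 2+.
Anion [Re…]: ligand charges -6, Re(V) ⇒ ion charge 1−.

[V(bipy)2(NCS)(PPh3)][ReI3(NO3)3]2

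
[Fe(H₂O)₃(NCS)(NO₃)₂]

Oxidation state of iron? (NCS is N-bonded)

No counter-ion: the bracketed complex is neutral.
Ligand charges: 2×NO3 = -2; 1×NCS = -1; 3×H2O neutral; sum -3.
Fe + (-3) = 0 ⇒ Fe is +3.

+3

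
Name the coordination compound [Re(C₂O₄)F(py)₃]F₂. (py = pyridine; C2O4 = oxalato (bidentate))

The 2 fluoride counter-ions carry a total charge of -2, so each complex ion is 2+.
Ligand charges: 3×pyridine (neutral), 1×oxalato (-2 each), 1×fluoro (-1 each); total -3. So Re + (-3) = 2+, giving Re = +5.
Ligands are named alphabetically: fluoro before oxalato before pyridine.

fluorooxalatotris(pyridine)rhenium(V) fluoride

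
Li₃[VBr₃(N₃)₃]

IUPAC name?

lithium triazidotribromovanadate(III)

The 3 lithium counter-ions carry a total charge of +3, so each complex ion is 3−.
Ligand charges: 3×azido (-1 each), 3×bromo (-1 each); total -6. So V + (-6) = 3−, giving V = +3.
Ligands are named alphabetically: azido before bromo.
The complex ion is anionic, so vanadium takes the -ate form vanadate(III).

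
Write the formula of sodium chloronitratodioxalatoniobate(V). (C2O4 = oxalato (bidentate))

Ligands: 1 nitrato (NO3, -1), 2 oxalato (C2O4, -2), 1 chloro (Cl, -1). Ligand charge sum = -6.
With Nb in oxidation state +5, the complex ion is [Nb...]^1−.
Charge balance with sodium (+1) requires 1 complex ion per 1 sodium.

Na[Nb(C2O4)2Cl(NO3)]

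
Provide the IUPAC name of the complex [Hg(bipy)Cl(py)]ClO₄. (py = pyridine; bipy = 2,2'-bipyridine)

(2,2'-bipyridine)chloro(pyridine)mercury(II) perchlorate

The 1 perchlorate counter-ion carries a total charge of -1, so each complex ion is 1+.
Ligand charges: 1×pyridine (neutral), 1×2,2'-bipyridine (neutral), 1×chloro (-1 each); total -1. So Hg + (-1) = 1+, giving Hg = +2.
Ligands are named alphabetically: bipyridine before chloro before pyridine.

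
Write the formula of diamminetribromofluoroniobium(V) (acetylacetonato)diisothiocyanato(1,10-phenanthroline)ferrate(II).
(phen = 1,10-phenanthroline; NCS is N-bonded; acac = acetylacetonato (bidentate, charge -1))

[NbBr3F(NH3)2][Fe(acac)(NCS)2(phen)]

Cation [Nb…]: ligand charges -4, Nb(V) ⇒ ion charge 1+.
Anion [Fe…]: ligand charges -3, Fe(II) ⇒ ion charge 1−.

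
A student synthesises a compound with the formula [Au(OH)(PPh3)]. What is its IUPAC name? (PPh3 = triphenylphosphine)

There is no counter-ion, so the complex is neutral overall.
Ligand charges: 1×triphenylphosphine (neutral), 1×hydroxo (-1 each); total -1. So Au + (-1) = 0, giving Au = +1.
Ligands are named alphabetically: hydroxo before triphenylphosphine.

hydroxo(triphenylphosphine)gold(I)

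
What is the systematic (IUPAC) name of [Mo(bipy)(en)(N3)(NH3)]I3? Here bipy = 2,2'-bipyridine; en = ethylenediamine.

The 3 iodide counter-ions carry a total charge of -3, so each complex ion is 3+.
Ligand charges: 1×azido (-1 each), 1×2,2'-bipyridine (neutral), 1×ethylenediamine (neutral), 1×ammine (neutral); total -1. So Mo + (-1) = 3+, giving Mo = +4.
Ligands are named alphabetically: ammine before azido before bipyridine before ethylenediamine.

ammineazido(2,2'-bipyridine)(ethylenediamine)molybdenum(IV) iodide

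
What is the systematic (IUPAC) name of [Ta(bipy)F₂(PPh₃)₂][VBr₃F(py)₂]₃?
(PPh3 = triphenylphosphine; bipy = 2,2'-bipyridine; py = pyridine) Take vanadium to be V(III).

(2,2'-bipyridine)difluorobis(triphenylphosphine)tantalum(V) tribromofluorobis(pyridine)vanadate(III)

Both ions are complex: the cation is named first with the plain metal name, the anion second with the -ate form; each ion's ligands are alphabetised independently.
V is given as +3; the anion's ligand charges sum to -4, so the complex anion is 1−.
With 3 anions per cation, the cation must be 3×1 = 3+.
Cation: ligand charges sum to -2; for the ion to be 3+, Ta = +5.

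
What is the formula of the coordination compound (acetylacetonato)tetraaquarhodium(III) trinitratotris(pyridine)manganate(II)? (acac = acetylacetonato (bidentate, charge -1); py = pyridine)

[Rh(acac)(H2O)4][Mn(NO3)3(py)3]2

Cation [Rh…]: ligand charges -1, Rh(III) ⇒ ion charge 2+.
Anion [Mn…]: ligand charges -3, Mn(II) ⇒ ion charge 1−.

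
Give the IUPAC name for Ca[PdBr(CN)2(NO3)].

calcium bromodicyanonitratopalladate(II)

The 1 calcium counter-ion carries a total charge of +2, so each complex ion is 2−.
Ligand charges: 1×bromo (-1 each), 2×cyano (-1 each), 1×nitrato (-1 each); total -4. So Pd + (-4) = 2−, giving Pd = +2.
The complex ion is anionic, so palladium takes the -ate form palladate(II).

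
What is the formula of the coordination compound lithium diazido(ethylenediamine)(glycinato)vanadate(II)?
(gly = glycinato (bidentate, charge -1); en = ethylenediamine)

Li[V(en)(gly)(N3)2]

Ligands: 1 glycinato (gly, -1), 2 azido (N3, -1), 1 ethylenediamine (en, neutral). Ligand charge sum = -3.
Charge balance with lithium (+1) requires 1 complex ion per 1 lithium.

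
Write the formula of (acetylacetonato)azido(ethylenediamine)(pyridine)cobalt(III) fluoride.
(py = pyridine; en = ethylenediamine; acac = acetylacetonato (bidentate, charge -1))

[Co(acac)(en)(N3)(py)]F

Ligands: 1 pyridine (py, neutral), 1 azido (N3, -1), 1 ethylenediamine (en, neutral), 1 acetylacetonato (acac, -1). Ligand charge sum = -2.
Charge balance with fluoride (-1) requires 1 complex ion per 1 fluoride.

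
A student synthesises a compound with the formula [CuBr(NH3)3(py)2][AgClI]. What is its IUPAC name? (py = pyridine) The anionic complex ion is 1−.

triamminebromobis(pyridine)copper(II) chloroiodoargentate(I)

Both ions are complex: the cation is named first with the plain metal name, the anion second with the -ate form; each ion's ligands are alphabetised independently.
The complex anion is given as 1−; its ligand charges sum to -2, so Ag = +1.
A 1:1 salt means the cation carries the equal and opposite charge, 1+.
Cation: ligand charges sum to -1; for the ion to be 1+, Cu = +2.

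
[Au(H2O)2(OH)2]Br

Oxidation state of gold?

+3

1 bromide outside the brackets (-1 each) → the complex ion is 1+.
Ligand charges: 2×OH = -2; 2×H2O neutral; sum -2.
Au + (-2) = 1+ ⇒ Au is +3.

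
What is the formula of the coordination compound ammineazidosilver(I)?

Ligands: 1 azido (N3, -1), 1 ammine (NH3, neutral). Ligand charge sum = -1.
With Ag in oxidation state +1, the complex ion is [Ag...].

[Ag(N3)(NH3)]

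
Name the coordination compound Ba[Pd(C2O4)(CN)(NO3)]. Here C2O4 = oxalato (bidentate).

The 1 barium counter-ion carries a total charge of +2, so each complex ion is 2−.
Ligand charges: 1×oxalato (-2 each), 1×cyano (-1 each), 1×nitrato (-1 each); total -4. So Pd + (-4) = 2−, giving Pd = +2.
The complex ion is anionic, so palladium takes the -ate form palladate(II).

barium cyanonitratooxalatopalladate(II)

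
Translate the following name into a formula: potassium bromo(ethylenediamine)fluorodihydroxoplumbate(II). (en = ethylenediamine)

Ligands: 1 ethylenediamine (en, neutral), 1 fluoro (F, -1), 2 hydroxo (OH, -1), 1 bromo (Br, -1). Ligand charge sum = -4.
Charge balance with potassium (+1) requires 1 complex ion per 2 potassium.

K2[PbBr(en)F(OH)2]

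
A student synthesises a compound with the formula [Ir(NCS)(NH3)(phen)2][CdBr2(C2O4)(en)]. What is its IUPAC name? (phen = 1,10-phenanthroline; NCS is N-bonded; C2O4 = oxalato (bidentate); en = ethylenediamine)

ammineisothiocyanatobis(1,10-phenanthroline)iridium(III) dibromo(ethylenediamine)oxalatocadmate(II)

Both ions are complex: the cation is named first with the plain metal name, the anion second with the -ate form; each ion's ligands are alphabetised independently.
Cadmium is always +2 in its complexes; the anion's ligand charges sum to -4, so the complex anion is 2−.
A 1:1 salt means the cation carries the equal and opposite charge, 2+.
Cation: ligand charges sum to -1; for the ion to be 2+, Ir = +3.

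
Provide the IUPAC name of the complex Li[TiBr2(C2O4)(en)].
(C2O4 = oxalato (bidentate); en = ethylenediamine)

lithium dibromo(ethylenediamine)oxalatotitanate(III)

The 1 lithium counter-ion carries a total charge of +1, so each complex ion is 1−.
Ligand charges: 1×oxalato (-2 each), 2×bromo (-1 each), 1×ethylenediamine (neutral); total -4. So Ti + (-4) = 1−, giving Ti = +3.
Ligands are named alphabetically: bromo before ethylenediamine before oxalato.
The complex ion is anionic, so titanium takes the -ate form titanate(III).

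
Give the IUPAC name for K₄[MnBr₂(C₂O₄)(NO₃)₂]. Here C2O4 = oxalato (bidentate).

potassium dibromodinitratooxalatomanganate(II)

The 4 potassium counter-ions carry a total charge of +4, so each complex ion is 4−.
Ligand charges: 2×bromo (-1 each), 1×oxalato (-2 each), 2×nitrato (-1 each); total -6. So Mn + (-6) = 4−, giving Mn = +2.
Ligands are named alphabetically: bromo before nitrato before oxalato.
The complex ion is anionic, so manganese takes the -ate form manganate(II).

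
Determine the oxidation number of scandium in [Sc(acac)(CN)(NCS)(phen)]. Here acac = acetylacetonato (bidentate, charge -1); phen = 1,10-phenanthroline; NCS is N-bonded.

No counter-ion: the bracketed complex is neutral.
Ligand charges: 1×acac = -1; 1×phen neutral; 1×CN = -1; 1×NCS = -1; sum -3.
Sc + (-3) = 0 ⇒ Sc is +3.

+3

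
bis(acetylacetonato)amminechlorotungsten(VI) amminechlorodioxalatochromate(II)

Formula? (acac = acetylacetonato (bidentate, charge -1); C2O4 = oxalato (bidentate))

[W(acac)2Cl(NH3)][Cr(C2O4)2Cl(NH3)]

Cation [W…]: ligand charges -3, W(VI) ⇒ ion charge 3+.
Anion [Cr…]: ligand charges -5, Cr(II) ⇒ ion charge 3−.
One 3+ cation balances one 3− anion.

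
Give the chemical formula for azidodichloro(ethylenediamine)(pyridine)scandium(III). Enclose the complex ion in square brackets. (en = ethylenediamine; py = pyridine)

Ligands: 1 ethylenediamine (en, neutral), 1 pyridine (py, neutral), 1 azido (N3, -1), 2 chloro (Cl, -1). Ligand charge sum = -3.
With Sc in oxidation state +3, the complex ion is [Sc...].

[ScCl2(en)(N3)(py)]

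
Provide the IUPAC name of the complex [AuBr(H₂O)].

There is no counter-ion, so the complex is neutral overall.
Ligand charges: 1×bromo (-1 each), 1×aqua (neutral); total -1. So Au + (-1) = 0, giving Au = +1.
Ligands are named alphabetically: aqua before bromo.

aquabromogold(I)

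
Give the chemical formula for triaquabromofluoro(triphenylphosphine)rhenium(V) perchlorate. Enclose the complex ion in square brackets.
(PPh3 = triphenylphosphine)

Ligands: 1 triphenylphosphine (PPh3, neutral), 1 bromo (Br, -1), 1 fluoro (F, -1), 3 aqua (H2O, neutral). Ligand charge sum = -2.
With Re in oxidation state +5, the complex ion is [Re...]^3+.
Charge balance with perchlorate (-1) requires 1 complex ion per 3 perchlorate.

[ReBrF(H2O)3(PPh3)](ClO4)3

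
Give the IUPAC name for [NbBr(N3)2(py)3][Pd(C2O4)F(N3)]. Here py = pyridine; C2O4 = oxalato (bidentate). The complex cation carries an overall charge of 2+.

The complex cation is given as 2+; its ligand charges sum to -3, so Nb = +5.
A 1:1 salt means the anion carries the equal and opposite charge, 2−.
Anion: ligand charges sum to -4; for the ion to be 2−, Pd = +2.

diazidobromotris(pyridine)niobium(V) azidofluorooxalatopalladate(II)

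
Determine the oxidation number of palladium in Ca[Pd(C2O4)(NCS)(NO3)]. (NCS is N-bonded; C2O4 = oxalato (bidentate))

1 calcium outside the brackets (+2 each) → the complex ion is 2−.
Ligand charges: 1×NO3 = -1; 1×NCS = -1; 1×C2O4 = -2; sum -4.
Pd + (-4) = 2− ⇒ Pd is +2.

+2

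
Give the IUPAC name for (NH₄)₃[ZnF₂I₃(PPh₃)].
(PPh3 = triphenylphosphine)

ammonium difluorotriiodo(triphenylphosphine)zincate(II)

The 3 ammonium counter-ions carry a total charge of +3, so each complex ion is 3−.
Ligand charges: 1×triphenylphosphine (neutral), 3×iodo (-1 each), 2×fluoro (-1 each); total -5. So Zn + (-5) = 3−, giving Zn = +2.
Ligands are named alphabetically: fluoro before iodo before triphenylphosphine.
The complex ion is anionic, so zinc takes the -ate form zincate(II).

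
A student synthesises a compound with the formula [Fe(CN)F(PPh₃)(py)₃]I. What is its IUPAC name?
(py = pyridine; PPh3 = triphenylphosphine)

cyanofluorotris(pyridine)(triphenylphosphine)iron(III) iodide

The 1 iodide counter-ion carries a total charge of -1, so each complex ion is 1+.
Ligand charges: 3×pyridine (neutral), 1×cyano (-1 each), 1×triphenylphosphine (neutral), 1×fluoro (-1 each); total -2. So Fe + (-2) = 1+, giving Fe = +3.
Ligands are named alphabetically: cyano before fluoro before pyridine before triphenylphosphine.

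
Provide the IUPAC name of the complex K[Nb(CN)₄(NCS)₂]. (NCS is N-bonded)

potassium tetracyanodiisothiocyanatoniobate(V)

The 1 potassium counter-ion carries a total charge of +1, so each complex ion is 1−.
Ligand charges: 4×cyano (-1 each), 2×isothiocyanato (-1 each); total -6. So Nb + (-6) = 1−, giving Nb = +5.
The complex ion is anionic, so niobium takes the -ate form niobate(V).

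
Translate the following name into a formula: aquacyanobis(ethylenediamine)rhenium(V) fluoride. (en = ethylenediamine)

[Re(CN)(en)2(H2O)]F4

Ligands: 1 cyano (CN, -1), 2 ethylenediamine (en, neutral), 1 aqua (H2O, neutral). Ligand charge sum = -1.
Charge balance with fluoride (-1) requires 1 complex ion per 4 fluoride.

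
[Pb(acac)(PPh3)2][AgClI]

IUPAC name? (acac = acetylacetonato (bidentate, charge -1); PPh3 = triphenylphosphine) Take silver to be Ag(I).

Ag is given as +1; the anion's ligand charges sum to -2, so the complex anion is 1−.
A 1:1 salt means the cation carries the equal and opposite charge, 1+.
Cation: ligand charges sum to -1; for the ion to be 1+, Pb = +2.

(acetylacetonato)bis(triphenylphosphine)lead(II) chloroiodoargentate(I)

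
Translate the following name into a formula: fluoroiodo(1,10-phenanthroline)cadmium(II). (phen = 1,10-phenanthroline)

[CdFI(phen)]

Ligands: 1 1,10-phenanthroline (phen, neutral), 1 iodo (I, -1), 1 fluoro (F, -1). Ligand charge sum = -2.
With Cd in oxidation state +2, the complex ion is [Cd...].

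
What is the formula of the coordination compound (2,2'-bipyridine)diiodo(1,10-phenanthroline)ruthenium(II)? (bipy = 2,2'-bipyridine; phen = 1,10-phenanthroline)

Ligands: 2 iodo (I, -1), 1 2,2'-bipyridine (bipy, neutral), 1 1,10-phenanthroline (phen, neutral). Ligand charge sum = -2.
With Ru in oxidation state +2, the complex ion is [Ru...].

[Ru(bipy)I2(phen)]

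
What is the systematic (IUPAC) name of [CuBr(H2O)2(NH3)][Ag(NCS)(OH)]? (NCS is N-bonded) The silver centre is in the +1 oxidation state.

amminediaquabromocopper(II) hydroxoisothiocyanatoargentate(I)

Both ions are complex: the cation is named first with the plain metal name, the anion second with the -ate form; each ion's ligands are alphabetised independently.
Ag is given as +1; the anion's ligand charges sum to -2, so the complex anion is 1−.
A 1:1 salt means the cation carries the equal and opposite charge, 1+.
Cation: ligand charges sum to -1; for the ion to be 1+, Cu = +2.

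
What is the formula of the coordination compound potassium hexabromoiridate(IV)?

K2[IrBr6]

Ligands: 6 bromo (Br, -1). Ligand charge sum = -6.
With Ir in oxidation state +4, the complex ion is [Ir...]^2−.
Charge balance with potassium (+1) requires 1 complex ion per 2 potassium.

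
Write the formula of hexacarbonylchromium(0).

Ligands: 6 carbonyl (CO, neutral). Ligand charge sum = 0.
With Cr in oxidation state 0, the complex ion is [Cr...].

[Cr(CO)6]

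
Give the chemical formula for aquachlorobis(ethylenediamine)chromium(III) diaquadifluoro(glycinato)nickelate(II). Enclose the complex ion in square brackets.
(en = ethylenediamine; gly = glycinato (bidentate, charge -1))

Cation [Cr…]: ligand charges -1, Cr(III) ⇒ ion charge 2+.
Anion [Ni…]: ligand charges -3, Ni(II) ⇒ ion charge 1−.

[CrCl(en)2(H2O)][NiF2(gly)(H2O)2]2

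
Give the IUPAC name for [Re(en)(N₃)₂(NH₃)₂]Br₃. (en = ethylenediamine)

diamminediazido(ethylenediamine)rhenium(V) bromide

The 3 bromide counter-ions carry a total charge of -3, so each complex ion is 3+.
Ligand charges: 2×azido (-1 each), 1×ethylenediamine (neutral), 2×ammine (neutral); total -2. So Re + (-2) = 3+, giving Re = +5.
Ligands are named alphabetically: ammine before azido before ethylenediamine.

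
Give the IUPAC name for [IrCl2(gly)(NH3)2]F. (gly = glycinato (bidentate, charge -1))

diamminedichloro(glycinato)iridium(IV) fluoride

The 1 fluoride counter-ion carries a total charge of -1, so each complex ion is 1+.
Ligand charges: 1×glycinato (-1 each), 2×ammine (neutral), 2×chloro (-1 each); total -3. So Ir + (-3) = 1+, giving Ir = +4.
Ligands are named alphabetically: ammine before chloro before glycinato.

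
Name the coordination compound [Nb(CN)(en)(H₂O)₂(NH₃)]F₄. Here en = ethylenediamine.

The 4 fluoride counter-ions carry a total charge of -4, so each complex ion is 4+.
Ligand charges: 1×ethylenediamine (neutral), 2×aqua (neutral), 1×ammine (neutral), 1×cyano (-1 each); total -1. So Nb + (-1) = 4+, giving Nb = +5.
Ligands are named alphabetically: ammine before aqua before cyano before ethylenediamine.

amminediaquacyano(ethylenediamine)niobium(V) fluoride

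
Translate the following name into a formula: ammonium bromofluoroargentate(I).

NH4[AgBrF]

Ligands: 1 bromo (Br, -1), 1 fluoro (F, -1). Ligand charge sum = -2.
Charge balance with ammonium (+1) requires 1 complex ion per 1 ammonium.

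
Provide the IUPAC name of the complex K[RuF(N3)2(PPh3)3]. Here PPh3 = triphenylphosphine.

potassium diazidofluorotris(triphenylphosphine)ruthenate(II)

The 1 potassium counter-ion carries a total charge of +1, so each complex ion is 1−.
Ligand charges: 3×triphenylphosphine (neutral), 1×fluoro (-1 each), 2×azido (-1 each); total -3. So Ru + (-3) = 1−, giving Ru = +2.
Ligands are named alphabetically: azido before fluoro before triphenylphosphine.
The complex ion is anionic, so ruthenium takes the -ate form ruthenate(II).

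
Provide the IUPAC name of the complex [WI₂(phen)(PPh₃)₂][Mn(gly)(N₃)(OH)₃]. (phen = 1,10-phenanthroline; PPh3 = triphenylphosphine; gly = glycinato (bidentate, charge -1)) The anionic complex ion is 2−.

Both ions are complex: the cation is named first with the plain metal name, the anion second with the -ate form; each ion's ligands are alphabetised independently.
The complex anion is given as 2−; its ligand charges sum to -5, so Mn = +3.
A 1:1 salt means the cation carries the equal and opposite charge, 2+.
Cation: ligand charges sum to -2; for the ion to be 2+, W = +4.

diiodo(1,10-phenanthroline)bis(triphenylphosphine)tungsten(IV) azido(glycinato)trihydroxomanganate(III)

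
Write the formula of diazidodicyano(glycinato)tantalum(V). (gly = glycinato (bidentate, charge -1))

[Ta(CN)2(gly)(N3)2]

Ligands: 2 azido (N3, -1), 2 cyano (CN, -1), 1 glycinato (gly, -1). Ligand charge sum = -5.
With Ta in oxidation state +5, the complex ion is [Ta...].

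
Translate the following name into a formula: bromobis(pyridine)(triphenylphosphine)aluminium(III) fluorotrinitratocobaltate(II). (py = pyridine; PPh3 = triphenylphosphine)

Cation [Al…]: ligand charges -1, Al(III) ⇒ ion charge 2+.
Anion [Co…]: ligand charges -4, Co(II) ⇒ ion charge 2−.
One 2+ cation balances one 2− anion.

[AlBr(PPh3)(py)2][CoF(NO3)3]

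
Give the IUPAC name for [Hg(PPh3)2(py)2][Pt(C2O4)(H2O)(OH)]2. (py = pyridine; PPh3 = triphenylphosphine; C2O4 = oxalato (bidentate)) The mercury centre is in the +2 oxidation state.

Both ions are complex: the cation is named first with the plain metal name, the anion second with the -ate form; each ion's ligands are alphabetised independently.
Hg is given as +2; the cation's ligand charges sum to 0, so the complex cation is 2+.
With 2 anions per cation, each anion must be 2/2 = 1−.
Anion: ligand charges sum to -3; for the ion to be 1−, Pt = +2.

bis(pyridine)bis(triphenylphosphine)mercury(II) aquahydroxooxalatoplatinate(II)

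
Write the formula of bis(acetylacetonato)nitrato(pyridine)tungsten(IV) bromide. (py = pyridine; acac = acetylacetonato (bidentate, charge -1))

[W(acac)2(NO3)(py)]Br

Ligands: 1 pyridine (py, neutral), 2 acetylacetonato (acac, -1), 1 nitrato (NO3, -1). Ligand charge sum = -3.
With W in oxidation state +4, the complex ion is [W...]^1+.
Charge balance with bromide (-1) requires 1 complex ion per 1 bromide.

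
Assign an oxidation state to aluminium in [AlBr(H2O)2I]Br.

1 bromide outside the brackets (-1 each) → the complex ion is 1+.
Ligand charges: 1×Br = -1; 1×I = -1; 2×H2O neutral; sum -2.
Al + (-2) = 1+ ⇒ Al is +3.

+3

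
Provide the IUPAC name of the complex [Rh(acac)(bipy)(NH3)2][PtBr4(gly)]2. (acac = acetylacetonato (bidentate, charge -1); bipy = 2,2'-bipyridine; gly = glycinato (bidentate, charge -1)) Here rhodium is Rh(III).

Both ions are complex: the cation is named first with the plain metal name, the anion second with the -ate form; each ion's ligands are alphabetised independently.
Rh is given as +3; the cation's ligand charges sum to -1, so the complex cation is 2+.
With 2 anions per cation, each anion must be 2/2 = 1−.
Anion: ligand charges sum to -5; for the ion to be 1−, Pt = +4.

(acetylacetonato)diammine(2,2'-bipyridine)rhodium(III) tetrabromo(glycinato)platinate(IV)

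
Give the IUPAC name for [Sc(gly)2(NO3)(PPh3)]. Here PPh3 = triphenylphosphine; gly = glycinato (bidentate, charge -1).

bis(glycinato)nitrato(triphenylphosphine)scandium(III)

There is no counter-ion, so the complex is neutral overall.
Ligand charges: 1×nitrato (-1 each), 1×triphenylphosphine (neutral), 2×glycinato (-1 each); total -3. So Sc + (-3) = 0, giving Sc = +3.
Ligands are named alphabetically: glycinato before nitrato before triphenylphosphine.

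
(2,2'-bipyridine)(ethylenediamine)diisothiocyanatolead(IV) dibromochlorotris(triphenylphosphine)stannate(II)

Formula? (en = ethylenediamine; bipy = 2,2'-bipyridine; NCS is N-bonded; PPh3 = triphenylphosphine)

Cation [Pb…]: ligand charges -2, Pb(IV) ⇒ ion charge 2+.
Anion [Sn…]: ligand charges -3, Sn(II) ⇒ ion charge 1−.
One 2+ cation requires 2 of the 1− anion.

[Pb(bipy)(en)(NCS)2][SnBr2Cl(PPh3)3]2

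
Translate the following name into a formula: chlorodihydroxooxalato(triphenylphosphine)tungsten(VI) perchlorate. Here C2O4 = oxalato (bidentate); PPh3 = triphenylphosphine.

Ligands: 2 hydroxo (OH, -1), 1 oxalato (C2O4, -2), 1 chloro (Cl, -1), 1 triphenylphosphine (PPh3, neutral). Ligand charge sum = -5.
With W in oxidation state +6, the complex ion is [W...]^1+.
Charge balance with perchlorate (-1) requires 1 complex ion per 1 perchlorate.

[W(C2O4)Cl(OH)2(PPh3)]ClO4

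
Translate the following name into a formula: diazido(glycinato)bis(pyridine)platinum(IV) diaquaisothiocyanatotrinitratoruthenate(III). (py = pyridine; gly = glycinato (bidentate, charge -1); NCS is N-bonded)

Cation [Pt…]: ligand charges -3, Pt(IV) ⇒ ion charge 1+.
Anion [Ru…]: ligand charges -4, Ru(III) ⇒ ion charge 1−.
One 1+ cation balances one 1− anion.

[Pt(gly)(N3)2(py)2][Ru(H2O)2(NCS)(NO3)3]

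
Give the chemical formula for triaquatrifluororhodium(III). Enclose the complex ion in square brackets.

Ligands: 3 aqua (H2O, neutral), 3 fluoro (F, -1). Ligand charge sum = -3.
With Rh in oxidation state +3, the complex ion is [Rh...].

[RhF3(H2O)3]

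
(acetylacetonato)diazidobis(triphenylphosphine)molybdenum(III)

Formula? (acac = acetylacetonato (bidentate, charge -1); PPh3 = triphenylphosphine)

Ligands: 1 acetylacetonato (acac, -1), 2 azido (N3, -1), 2 triphenylphosphine (PPh3, neutral). Ligand charge sum = -3.
With Mo in oxidation state +3, the complex ion is [Mo...].

[Mo(acac)(N3)2(PPh3)2]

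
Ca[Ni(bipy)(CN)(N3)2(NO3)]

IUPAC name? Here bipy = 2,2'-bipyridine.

calcium diazido(2,2'-bipyridine)cyanonitratonickelate(II)

The 1 calcium counter-ion carries a total charge of +2, so each complex ion is 2−.
Ligand charges: 2×azido (-1 each), 1×nitrato (-1 each), 1×cyano (-1 each), 1×2,2'-bipyridine (neutral); total -4. So Ni + (-4) = 2−, giving Ni = +2.
Ligands are named alphabetically: azido before bipyridine before cyano before nitrato.
The complex ion is anionic, so nickel takes the -ate form nickelate(II).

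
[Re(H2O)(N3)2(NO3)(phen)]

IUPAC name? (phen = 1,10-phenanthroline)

aquadiazidonitrato(1,10-phenanthroline)rhenium(III)

There is no counter-ion, so the complex is neutral overall.
Ligand charges: 1×nitrato (-1 each), 1×1,10-phenanthroline (neutral), 1×aqua (neutral), 2×azido (-1 each); total -3. So Re + (-3) = 0, giving Re = +3.
Ligands are named alphabetically: aqua before azido before nitrato before phenanthroline.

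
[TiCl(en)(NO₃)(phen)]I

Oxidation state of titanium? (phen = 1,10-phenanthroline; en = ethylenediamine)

1 iodide outside the brackets (-1 each) → the complex ion is 1+.
Ligand charges: 1×Cl = -1; 1×phen neutral; 1×en neutral; 1×NO3 = -1; sum -2.
Ti + (-2) = 1+ ⇒ Ti is +3.

+3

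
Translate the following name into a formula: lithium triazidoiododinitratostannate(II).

Li4[SnI(N3)3(NO3)2]

Ligands: 3 azido (N3, -1), 1 iodo (I, -1), 2 nitrato (NO3, -1). Ligand charge sum = -6.
Charge balance with lithium (+1) requires 1 complex ion per 4 lithium.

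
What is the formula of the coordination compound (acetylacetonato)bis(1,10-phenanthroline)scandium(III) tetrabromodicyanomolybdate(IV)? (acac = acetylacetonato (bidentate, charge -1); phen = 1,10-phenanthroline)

[Sc(acac)(phen)2][MoBr4(CN)2]

Cation [Sc…]: ligand charges -1, Sc(III) ⇒ ion charge 2+.
Anion [Mo…]: ligand charges -6, Mo(IV) ⇒ ion charge 2−.
One 2+ cation balances one 2− anion.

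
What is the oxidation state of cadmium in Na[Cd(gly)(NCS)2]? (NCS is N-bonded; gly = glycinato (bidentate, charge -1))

+2

1 sodium outside the brackets (+1 each) → the complex ion is 1−.
Ligand charges: 2×NCS = -2; 1×gly = -1; sum -3.
Cd + (-3) = 1− ⇒ Cd is +2.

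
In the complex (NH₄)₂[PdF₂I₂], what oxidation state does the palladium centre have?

2 ammonium outside the brackets (+1 each) → the complex ion is 2−.
Ligand charges: 2×I = -2; 2×F = -2; sum -4.
Pd + (-4) = 2− ⇒ Pd is +2.

+2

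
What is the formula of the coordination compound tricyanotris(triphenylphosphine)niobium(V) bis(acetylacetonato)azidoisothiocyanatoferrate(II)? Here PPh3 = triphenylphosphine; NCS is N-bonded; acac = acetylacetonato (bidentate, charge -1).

[Nb(CN)3(PPh3)3][Fe(acac)2(N3)(NCS)]

Cation [Nb…]: ligand charges -3, Nb(V) ⇒ ion charge 2+.
Anion [Fe…]: ligand charges -4, Fe(II) ⇒ ion charge 2−.
One 2+ cation balances one 2− anion.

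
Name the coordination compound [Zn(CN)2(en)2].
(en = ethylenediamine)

dicyanobis(ethylenediamine)zinc(II)

There is no counter-ion, so the complex is neutral overall.
Ligand charges: 2×cyano (-1 each), 2×ethylenediamine (neutral); total -2. So Zn + (-2) = 0, giving Zn = +2.
Ligands are named alphabetically: cyano before ethylenediamine.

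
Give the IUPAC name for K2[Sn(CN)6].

potassium hexacyanostannate(IV)

The 2 potassium counter-ions carry a total charge of +2, so each complex ion is 2−.
Ligand charges: 6×cyano (-1 each); total -6. So Sn + (-6) = 2−, giving Sn = +4.
The complex ion is anionic, so tin takes the -ate form stannate(IV).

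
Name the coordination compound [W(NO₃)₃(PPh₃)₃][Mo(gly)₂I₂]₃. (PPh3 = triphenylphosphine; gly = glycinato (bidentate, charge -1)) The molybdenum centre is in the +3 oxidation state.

trinitratotris(triphenylphosphine)tungsten(VI) bis(glycinato)diiodomolybdate(III)

Mo is given as +3; the anion's ligand charges sum to -4, so the complex anion is 1−.
With 3 anions per cation, the cation must be 3×1 = 3+.
Cation: ligand charges sum to -3; for the ion to be 3+, W = +6.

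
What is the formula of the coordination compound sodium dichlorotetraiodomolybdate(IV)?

Na2[MoCl2I4]

Ligands: 2 chloro (Cl, -1), 4 iodo (I, -1). Ligand charge sum = -6.
With Mo in oxidation state +4, the complex ion is [Mo...]^2−.
Charge balance with sodium (+1) requires 1 complex ion per 2 sodium.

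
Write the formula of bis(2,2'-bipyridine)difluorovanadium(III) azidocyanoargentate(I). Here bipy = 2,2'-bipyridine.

[V(bipy)2F2][Ag(CN)(N3)]

Cation [V…]: ligand charges -2, V(III) ⇒ ion charge 1+.
Anion [Ag…]: ligand charges -2, Ag(I) ⇒ ion charge 1−.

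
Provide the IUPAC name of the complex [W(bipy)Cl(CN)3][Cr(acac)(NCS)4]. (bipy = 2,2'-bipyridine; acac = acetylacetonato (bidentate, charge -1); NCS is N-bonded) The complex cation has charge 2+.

Both ions are complex: the cation is named first with the plain metal name, the anion second with the -ate form; each ion's ligands are alphabetised independently.
The complex cation is given as 2+; its ligand charges sum to -4, so W = +6.
A 1:1 salt means the anion carries the equal and opposite charge, 2−.
Anion: ligand charges sum to -5; for the ion to be 2−, Cr = +3.

(2,2'-bipyridine)chlorotricyanotungsten(VI) (acetylacetonato)tetraisothiocyanatochromate(III)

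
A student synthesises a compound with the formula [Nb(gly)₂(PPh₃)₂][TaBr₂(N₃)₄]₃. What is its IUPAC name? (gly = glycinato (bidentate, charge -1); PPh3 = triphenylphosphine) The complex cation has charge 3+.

bis(glycinato)bis(triphenylphosphine)niobium(V) tetraazidodibromotantalate(V)

The complex cation is given as 3+; its ligand charges sum to -2, so Nb = +5.
With 3 anions per cation, each anion must be 3/3 = 1−.
Anion: ligand charges sum to -6; for the ion to be 1−, Ta = +5.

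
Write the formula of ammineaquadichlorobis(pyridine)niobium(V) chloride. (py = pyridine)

Ligands: 2 pyridine (py, neutral), 1 ammine (NH3, neutral), 1 aqua (H2O, neutral), 2 chloro (Cl, -1). Ligand charge sum = -2.
With Nb in oxidation state +5, the complex ion is [Nb...]^3+.
Charge balance with chloride (-1) requires 1 complex ion per 3 chloride.

[NbCl2(H2O)(NH3)(py)2]Cl3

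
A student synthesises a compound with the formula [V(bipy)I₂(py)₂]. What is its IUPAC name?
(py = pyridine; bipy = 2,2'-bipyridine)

(2,2'-bipyridine)diiodobis(pyridine)vanadium(II)

There is no counter-ion, so the complex is neutral overall.
Ligand charges: 2×pyridine (neutral), 1×2,2'-bipyridine (neutral), 2×iodo (-1 each); total -2. So V + (-2) = 0, giving V = +2.
Ligands are named alphabetically: bipyridine before iodo before pyridine.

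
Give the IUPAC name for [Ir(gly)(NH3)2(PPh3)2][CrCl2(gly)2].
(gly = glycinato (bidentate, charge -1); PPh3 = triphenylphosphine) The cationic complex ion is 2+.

diammine(glycinato)bis(triphenylphosphine)iridium(III) dichlorobis(glycinato)chromate(II)

Both ions are complex: the cation is named first with the plain metal name, the anion second with the -ate form; each ion's ligands are alphabetised independently.
The complex cation is given as 2+; its ligand charges sum to -1, so Ir = +3.
A 1:1 salt means the anion carries the equal and opposite charge, 2−.
Anion: ligand charges sum to -4; for the ion to be 2−, Cr = +2.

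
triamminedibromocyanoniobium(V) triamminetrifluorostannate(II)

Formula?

Cation [Nb…]: ligand charges -3, Nb(V) ⇒ ion charge 2+.
Anion [Sn…]: ligand charges -3, Sn(II) ⇒ ion charge 1−.
One 2+ cation requires 2 of the 1− anion.

[NbBr2(CN)(NH3)3][SnF3(NH3)3]2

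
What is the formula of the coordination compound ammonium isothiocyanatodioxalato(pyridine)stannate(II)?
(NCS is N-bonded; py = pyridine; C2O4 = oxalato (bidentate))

Ligands: 1 isothiocyanato (NCS, -1), 1 pyridine (py, neutral), 2 oxalato (C2O4, -2). Ligand charge sum = -5.
Charge balance with ammonium (+1) requires 1 complex ion per 3 ammonium.

(NH4)3[Sn(C2O4)2(NCS)(py)]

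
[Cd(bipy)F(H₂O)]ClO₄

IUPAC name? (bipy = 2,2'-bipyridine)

aqua(2,2'-bipyridine)fluorocadmium(II) perchlorate

The 1 perchlorate counter-ion carries a total charge of -1, so each complex ion is 1+.
Ligand charges: 1×aqua (neutral), 1×2,2'-bipyridine (neutral), 1×fluoro (-1 each); total -1. So Cd + (-1) = 1+, giving Cd = +2.
Ligands are named alphabetically: aqua before bipyridine before fluoro.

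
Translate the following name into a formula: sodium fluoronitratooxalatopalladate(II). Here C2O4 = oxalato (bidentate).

Ligands: 1 nitrato (NO3, -1), 1 fluoro (F, -1), 1 oxalato (C2O4, -2). Ligand charge sum = -4.
Charge balance with sodium (+1) requires 1 complex ion per 2 sodium.

Na2[Pd(C2O4)F(NO3)]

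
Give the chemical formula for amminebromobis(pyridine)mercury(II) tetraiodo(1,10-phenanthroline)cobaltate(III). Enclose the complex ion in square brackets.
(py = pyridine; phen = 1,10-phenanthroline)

[HgBr(NH3)(py)2][CoI4(phen)]

Cation [Hg…]: ligand charges -1, Hg(II) ⇒ ion charge 1+.
Anion [Co…]: ligand charges -4, Co(III) ⇒ ion charge 1−.
One 1+ cation balances one 1− anion.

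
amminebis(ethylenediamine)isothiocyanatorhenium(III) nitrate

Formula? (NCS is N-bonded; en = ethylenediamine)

[Re(en)2(NCS)(NH3)](NO3)2

Ligands: 1 ammine (NH3, neutral), 1 isothiocyanato (NCS, -1), 2 ethylenediamine (en, neutral). Ligand charge sum = -1.
With Re in oxidation state +3, the complex ion is [Re...]^2+.
Charge balance with nitrate (-1) requires 1 complex ion per 2 nitrate.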